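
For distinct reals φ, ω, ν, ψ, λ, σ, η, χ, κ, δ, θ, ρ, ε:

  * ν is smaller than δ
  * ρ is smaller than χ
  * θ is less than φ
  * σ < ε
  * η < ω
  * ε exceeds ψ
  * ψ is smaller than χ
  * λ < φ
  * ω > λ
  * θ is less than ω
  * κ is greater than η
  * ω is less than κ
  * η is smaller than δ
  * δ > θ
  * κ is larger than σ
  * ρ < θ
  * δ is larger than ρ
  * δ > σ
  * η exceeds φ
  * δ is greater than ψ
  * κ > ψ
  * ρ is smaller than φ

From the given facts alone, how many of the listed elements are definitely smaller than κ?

From κ the given relations immediately reach ψ, η, σ, ω.
From those, λ, θ, φ — 7 in total.
From those, ρ — 8 in total.
Nothing else is reachable below κ; 8 in all.

8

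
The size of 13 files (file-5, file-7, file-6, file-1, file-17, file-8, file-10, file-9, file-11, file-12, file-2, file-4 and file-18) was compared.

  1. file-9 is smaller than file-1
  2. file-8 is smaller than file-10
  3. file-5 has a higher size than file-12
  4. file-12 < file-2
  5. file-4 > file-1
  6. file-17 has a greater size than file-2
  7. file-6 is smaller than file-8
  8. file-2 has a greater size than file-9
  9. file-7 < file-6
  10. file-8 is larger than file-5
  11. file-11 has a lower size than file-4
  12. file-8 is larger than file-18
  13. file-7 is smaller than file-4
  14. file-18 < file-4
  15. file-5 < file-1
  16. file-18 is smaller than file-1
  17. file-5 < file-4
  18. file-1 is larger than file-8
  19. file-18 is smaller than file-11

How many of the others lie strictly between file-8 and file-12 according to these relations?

The relations place file-12 below file-8. An element lies strictly between them when it is forced above file-12 and also forced below file-8.
Above file-12: {file-2, file-17, file-5, file-1, file-4, file-10}. Below file-8: {file-7, file-6, file-18, file-5}.
Intersection: {file-5} — 1.

1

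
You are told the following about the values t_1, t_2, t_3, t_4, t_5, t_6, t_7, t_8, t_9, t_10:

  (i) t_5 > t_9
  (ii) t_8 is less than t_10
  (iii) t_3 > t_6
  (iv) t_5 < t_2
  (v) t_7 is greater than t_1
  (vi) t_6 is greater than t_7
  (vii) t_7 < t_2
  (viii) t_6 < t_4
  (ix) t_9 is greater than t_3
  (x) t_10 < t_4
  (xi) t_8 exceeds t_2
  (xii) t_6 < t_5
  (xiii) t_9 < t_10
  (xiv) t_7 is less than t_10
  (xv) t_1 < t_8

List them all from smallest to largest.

t_1 < t_7 < t_6 < t_3 < t_9 < t_5 < t_2 < t_8 < t_10 < t_4

The consecutive links are each given: t_1 < t_7; t_7 < t_6; t_6 < t_3; t_3 < t_9; t_9 < t_5; t_5 < t_2; t_2 < t_8; t_8 < t_10; t_10 < t_4.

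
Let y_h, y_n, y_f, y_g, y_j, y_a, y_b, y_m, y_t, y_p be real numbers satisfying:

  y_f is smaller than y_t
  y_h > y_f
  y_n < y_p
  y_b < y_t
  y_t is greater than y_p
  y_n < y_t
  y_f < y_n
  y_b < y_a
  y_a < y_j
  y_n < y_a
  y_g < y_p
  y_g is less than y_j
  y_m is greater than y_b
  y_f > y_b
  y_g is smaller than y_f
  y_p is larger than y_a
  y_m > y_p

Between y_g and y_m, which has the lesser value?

y_g

The relevant relations are y_g < y_f; y_f < y_n; y_n < y_a; y_a < y_p; y_p < y_m.
Together: y_g < y_f < y_n < y_a < y_p < y_m.
So y_g < y_m; y_g is the smaller of the two.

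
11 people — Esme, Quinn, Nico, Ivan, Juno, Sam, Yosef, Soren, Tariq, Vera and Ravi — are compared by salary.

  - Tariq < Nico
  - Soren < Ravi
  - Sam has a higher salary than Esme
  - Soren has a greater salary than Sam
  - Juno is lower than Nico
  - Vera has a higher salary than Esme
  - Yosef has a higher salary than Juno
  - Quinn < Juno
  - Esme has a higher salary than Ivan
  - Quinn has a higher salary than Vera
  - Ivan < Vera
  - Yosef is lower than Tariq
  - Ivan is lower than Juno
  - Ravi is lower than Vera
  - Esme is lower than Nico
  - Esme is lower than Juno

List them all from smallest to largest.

Ivan < Esme < Sam < Soren < Ravi < Vera < Quinn < Juno < Yosef < Tariq < Nico

Each adjacent pair is fixed by a given relation: Ivan < Esme; Esme < Sam; Sam < Soren; Soren < Ravi; Ravi < Vera; Vera < Quinn; Quinn < Juno; Juno < Yosef; Yosef < Tariq; Tariq < Nico. Chaining them end to end gives the full order.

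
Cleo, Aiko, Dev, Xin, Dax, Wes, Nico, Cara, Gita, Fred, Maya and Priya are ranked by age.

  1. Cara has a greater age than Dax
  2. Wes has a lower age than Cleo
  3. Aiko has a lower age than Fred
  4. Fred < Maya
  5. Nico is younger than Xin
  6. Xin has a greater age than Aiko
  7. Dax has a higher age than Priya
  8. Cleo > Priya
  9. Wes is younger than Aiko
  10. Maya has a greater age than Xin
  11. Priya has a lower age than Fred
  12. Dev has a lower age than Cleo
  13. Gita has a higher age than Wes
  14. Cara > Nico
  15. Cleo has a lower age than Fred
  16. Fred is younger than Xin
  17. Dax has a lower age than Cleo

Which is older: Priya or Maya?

Maya

Priya < Dax and Dax < Cleo give Priya < Cleo.
Then Cleo < Fred extends the chain to Fred.
With Fred < Xin: Priya < Dax < Cleo < Fred < Xin.
Then Xin < Maya extends the chain to Maya.
So Priya < Maya; Maya is the older of the two.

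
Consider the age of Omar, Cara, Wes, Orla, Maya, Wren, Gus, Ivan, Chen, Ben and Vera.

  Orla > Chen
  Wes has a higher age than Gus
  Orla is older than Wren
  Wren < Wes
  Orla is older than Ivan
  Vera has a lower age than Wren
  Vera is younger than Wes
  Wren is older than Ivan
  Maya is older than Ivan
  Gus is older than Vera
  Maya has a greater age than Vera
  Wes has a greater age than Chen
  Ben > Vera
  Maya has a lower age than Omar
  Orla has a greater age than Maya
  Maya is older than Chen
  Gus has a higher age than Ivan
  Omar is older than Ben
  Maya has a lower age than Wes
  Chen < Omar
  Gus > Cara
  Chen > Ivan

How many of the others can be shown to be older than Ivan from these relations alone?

7

The elements the relations force above Ivan are Chen, Wren, Maya, Gus, Wes, Orla, Omar — no chain reaches any other.
That is 7.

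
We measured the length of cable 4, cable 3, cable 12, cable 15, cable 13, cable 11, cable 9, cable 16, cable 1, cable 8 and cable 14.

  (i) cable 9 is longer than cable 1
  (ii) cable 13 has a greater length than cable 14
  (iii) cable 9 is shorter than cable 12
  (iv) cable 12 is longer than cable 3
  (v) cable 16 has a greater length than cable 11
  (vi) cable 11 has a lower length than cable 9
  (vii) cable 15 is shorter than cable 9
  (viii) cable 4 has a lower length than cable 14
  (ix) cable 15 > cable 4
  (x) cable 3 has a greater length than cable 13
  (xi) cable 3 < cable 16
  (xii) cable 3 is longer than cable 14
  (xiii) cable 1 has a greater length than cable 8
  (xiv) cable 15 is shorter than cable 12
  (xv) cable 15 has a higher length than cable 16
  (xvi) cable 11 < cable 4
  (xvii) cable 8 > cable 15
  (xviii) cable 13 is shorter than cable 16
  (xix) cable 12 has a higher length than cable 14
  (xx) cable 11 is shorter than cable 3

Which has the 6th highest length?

cable 16

Piecing the relations together gives one ordering: cable 11 < cable 4 < cable 14 < cable 13 < cable 3 < cable 16 < cable 15 < cable 8 < cable 1 < cable 9 < cable 12.
The 6th largest is cable 16.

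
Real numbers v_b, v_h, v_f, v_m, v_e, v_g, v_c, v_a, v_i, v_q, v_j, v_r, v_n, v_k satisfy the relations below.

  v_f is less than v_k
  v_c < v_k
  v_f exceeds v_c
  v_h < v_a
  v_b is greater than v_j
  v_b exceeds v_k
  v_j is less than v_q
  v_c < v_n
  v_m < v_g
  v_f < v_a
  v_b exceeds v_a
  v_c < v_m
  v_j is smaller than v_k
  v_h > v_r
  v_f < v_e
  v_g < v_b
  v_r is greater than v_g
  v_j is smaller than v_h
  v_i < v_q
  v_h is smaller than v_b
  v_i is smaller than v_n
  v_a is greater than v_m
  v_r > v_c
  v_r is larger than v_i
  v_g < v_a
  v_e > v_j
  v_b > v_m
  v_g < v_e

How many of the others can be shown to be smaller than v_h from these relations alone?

The elements the relations force below v_h are v_i, v_c, v_j, v_m, v_g, v_r — no chain reaches any other.
That is 6.

6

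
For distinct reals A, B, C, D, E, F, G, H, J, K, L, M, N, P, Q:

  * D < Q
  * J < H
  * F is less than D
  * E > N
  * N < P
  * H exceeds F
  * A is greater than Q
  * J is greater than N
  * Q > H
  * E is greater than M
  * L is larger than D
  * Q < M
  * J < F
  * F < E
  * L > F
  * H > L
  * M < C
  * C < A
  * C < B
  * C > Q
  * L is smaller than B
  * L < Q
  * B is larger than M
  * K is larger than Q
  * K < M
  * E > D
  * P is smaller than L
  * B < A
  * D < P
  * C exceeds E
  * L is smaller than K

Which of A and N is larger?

A

Chaining the given relations: N < J < F < D < P < L < H < Q < K < M < E < C < B < A.
So N < A; A is the larger of the two.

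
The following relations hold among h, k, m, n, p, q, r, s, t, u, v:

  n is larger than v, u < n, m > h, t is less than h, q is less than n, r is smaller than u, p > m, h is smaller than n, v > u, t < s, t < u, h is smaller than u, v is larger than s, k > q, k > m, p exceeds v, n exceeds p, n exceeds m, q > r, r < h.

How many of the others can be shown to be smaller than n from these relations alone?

9

The elements the relations force below n are r, t, h, u, m, q, s, v, p — no chain reaches any other.
That is 9.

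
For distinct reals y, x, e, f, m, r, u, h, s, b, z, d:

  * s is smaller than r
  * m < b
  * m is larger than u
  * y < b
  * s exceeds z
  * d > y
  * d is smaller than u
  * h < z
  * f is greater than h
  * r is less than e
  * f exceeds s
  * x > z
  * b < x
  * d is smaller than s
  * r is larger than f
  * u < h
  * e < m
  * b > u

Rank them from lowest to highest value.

y < d < u < h < z < s < f < r < e < m < b < x

The consecutive links are each given: y < d; d < u; u < h; h < z; z < s; s < f; f < r; r < e; e < m; m < b; b < x.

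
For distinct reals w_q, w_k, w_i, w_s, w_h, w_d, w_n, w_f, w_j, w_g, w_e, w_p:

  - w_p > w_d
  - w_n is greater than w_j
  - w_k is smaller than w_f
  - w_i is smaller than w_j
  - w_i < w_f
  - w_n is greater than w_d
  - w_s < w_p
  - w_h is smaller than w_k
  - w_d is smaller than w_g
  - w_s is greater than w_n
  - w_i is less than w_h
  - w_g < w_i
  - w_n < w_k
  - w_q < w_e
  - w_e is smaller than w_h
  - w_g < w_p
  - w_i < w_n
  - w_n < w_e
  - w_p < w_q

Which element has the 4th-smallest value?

w_j

Chaining the given pairs: w_d < w_g < w_i < w_j < w_n < w_s < w_p < w_q < w_e < w_h < w_k < w_f.
Counting 4 from the smallest end gives w_j.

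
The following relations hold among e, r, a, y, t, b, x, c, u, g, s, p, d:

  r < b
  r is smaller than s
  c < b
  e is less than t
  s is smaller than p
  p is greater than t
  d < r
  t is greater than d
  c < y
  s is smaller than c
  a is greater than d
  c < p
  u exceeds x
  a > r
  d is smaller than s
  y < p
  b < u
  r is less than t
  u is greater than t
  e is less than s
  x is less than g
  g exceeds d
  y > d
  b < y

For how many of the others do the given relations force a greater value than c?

4

From c the given relations immediately reach b, y, p.
From those, u — 4 in total.
Nothing else is reachable above c; 4 in all.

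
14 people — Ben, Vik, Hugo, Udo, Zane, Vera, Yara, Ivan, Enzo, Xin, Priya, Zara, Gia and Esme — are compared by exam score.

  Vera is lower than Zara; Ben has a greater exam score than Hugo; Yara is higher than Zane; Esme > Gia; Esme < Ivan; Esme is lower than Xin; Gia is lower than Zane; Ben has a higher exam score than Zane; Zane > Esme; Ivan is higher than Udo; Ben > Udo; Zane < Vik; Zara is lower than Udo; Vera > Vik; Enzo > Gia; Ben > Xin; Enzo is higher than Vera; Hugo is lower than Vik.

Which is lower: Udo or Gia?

The relevant relations are Gia < Esme; Esme < Zane; Zane < Vik; Vik < Vera; Vera < Zara; Zara < Udo.
Chaining these gives Gia < Esme < Zane < Vik < Vera < Zara < Udo.
So Gia < Udo; Gia is the lower of the two.

Gia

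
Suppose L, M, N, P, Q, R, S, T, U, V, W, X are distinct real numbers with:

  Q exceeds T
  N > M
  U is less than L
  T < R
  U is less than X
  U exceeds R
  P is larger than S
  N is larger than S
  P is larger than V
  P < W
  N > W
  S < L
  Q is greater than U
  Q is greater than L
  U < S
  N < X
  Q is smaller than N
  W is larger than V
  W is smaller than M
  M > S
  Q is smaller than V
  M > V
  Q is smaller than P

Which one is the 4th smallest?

The consecutive relations fix a unique order: T < R < U < S < L < Q < V < P < W < M < N < X.
Counting 4 from the smallest end gives S.

S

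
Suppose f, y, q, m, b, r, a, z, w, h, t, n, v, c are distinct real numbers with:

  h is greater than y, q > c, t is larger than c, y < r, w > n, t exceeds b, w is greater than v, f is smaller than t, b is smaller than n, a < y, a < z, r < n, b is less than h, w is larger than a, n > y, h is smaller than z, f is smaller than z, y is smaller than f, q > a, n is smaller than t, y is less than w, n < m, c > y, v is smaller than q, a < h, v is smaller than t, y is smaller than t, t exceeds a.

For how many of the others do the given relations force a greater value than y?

The elements the relations force above y are c, r, q, f, n, w, h, m, t, z — no chain reaches any other.
That is 10.

10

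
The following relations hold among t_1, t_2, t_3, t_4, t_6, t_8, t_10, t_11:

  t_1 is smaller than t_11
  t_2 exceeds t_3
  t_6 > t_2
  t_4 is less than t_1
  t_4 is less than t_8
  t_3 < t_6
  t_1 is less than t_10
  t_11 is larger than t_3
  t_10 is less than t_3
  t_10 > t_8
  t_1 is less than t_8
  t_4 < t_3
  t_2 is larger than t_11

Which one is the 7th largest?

Piecing the relations together gives one ordering: t_4 < t_1 < t_8 < t_10 < t_3 < t_11 < t_2 < t_6.
Counting 7 from the largest end gives t_1.

t_1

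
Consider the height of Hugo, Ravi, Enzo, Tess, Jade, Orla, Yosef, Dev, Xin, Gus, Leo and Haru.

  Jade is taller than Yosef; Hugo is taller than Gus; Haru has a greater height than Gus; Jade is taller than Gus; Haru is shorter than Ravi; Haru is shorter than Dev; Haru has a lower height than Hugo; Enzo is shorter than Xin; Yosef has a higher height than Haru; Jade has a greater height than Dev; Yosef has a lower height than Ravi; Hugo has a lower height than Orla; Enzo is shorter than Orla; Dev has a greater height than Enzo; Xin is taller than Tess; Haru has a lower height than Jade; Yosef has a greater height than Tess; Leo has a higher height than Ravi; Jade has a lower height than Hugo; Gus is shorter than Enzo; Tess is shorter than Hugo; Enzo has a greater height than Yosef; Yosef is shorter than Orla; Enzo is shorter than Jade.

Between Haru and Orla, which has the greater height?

The relevant relations are Haru < Yosef; Yosef < Enzo; Enzo < Dev; Dev < Jade; Jade < Hugo; Hugo < Orla.
Together: Haru < Yosef < Enzo < Dev < Jade < Hugo < Orla.
So Haru < Orla; Orla is the taller of the two.

Orla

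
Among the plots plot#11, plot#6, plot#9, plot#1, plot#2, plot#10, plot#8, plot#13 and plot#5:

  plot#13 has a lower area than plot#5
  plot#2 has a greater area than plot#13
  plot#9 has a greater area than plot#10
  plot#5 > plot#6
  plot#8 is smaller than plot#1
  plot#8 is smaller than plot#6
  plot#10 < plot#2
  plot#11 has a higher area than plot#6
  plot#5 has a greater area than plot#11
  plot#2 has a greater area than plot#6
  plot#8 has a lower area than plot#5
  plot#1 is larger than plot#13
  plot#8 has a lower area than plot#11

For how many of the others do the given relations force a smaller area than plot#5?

The elements the relations force below plot#5 are plot#13, plot#8, plot#6, plot#11 — no chain reaches any other.
That is 4.

4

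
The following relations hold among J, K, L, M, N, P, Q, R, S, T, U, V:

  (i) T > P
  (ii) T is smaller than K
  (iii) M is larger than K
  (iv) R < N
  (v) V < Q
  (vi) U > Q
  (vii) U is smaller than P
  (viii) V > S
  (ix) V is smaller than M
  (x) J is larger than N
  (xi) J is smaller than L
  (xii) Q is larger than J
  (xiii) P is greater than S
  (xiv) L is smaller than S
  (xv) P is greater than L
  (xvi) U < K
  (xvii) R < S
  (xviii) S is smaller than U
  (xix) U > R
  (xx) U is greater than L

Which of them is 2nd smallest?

N

Piecing the relations together gives one ordering: R < N < J < L < S < V < Q < U < P < T < K < M.
Counting 2 from the smallest end gives N.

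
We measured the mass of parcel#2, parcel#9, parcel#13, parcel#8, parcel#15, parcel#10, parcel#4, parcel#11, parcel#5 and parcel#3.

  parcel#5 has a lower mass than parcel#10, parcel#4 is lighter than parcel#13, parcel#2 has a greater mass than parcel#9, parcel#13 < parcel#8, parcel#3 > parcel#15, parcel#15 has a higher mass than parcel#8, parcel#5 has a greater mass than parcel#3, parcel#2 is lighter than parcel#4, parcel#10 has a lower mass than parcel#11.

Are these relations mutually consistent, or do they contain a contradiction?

The single ordering parcel#9 < parcel#2 < parcel#4 < parcel#13 < parcel#8 < parcel#15 < parcel#3 < parcel#5 < parcel#10 < parcel#11 satisfies every listed relation, so no contradiction arises.

consistent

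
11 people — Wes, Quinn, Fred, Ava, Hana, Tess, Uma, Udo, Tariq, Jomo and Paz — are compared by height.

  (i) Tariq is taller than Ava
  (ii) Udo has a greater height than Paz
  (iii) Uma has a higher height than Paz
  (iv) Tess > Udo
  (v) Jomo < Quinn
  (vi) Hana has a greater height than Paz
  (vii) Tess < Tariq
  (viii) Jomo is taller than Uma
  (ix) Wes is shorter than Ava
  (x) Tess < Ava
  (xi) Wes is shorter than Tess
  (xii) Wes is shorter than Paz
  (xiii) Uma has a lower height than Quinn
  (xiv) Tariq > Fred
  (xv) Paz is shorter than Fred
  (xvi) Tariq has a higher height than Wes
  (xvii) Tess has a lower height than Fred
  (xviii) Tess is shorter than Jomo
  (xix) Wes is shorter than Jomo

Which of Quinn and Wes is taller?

Chaining the given relations: Wes < Paz < Udo < Tess < Jomo < Quinn.
So Wes < Quinn; Quinn is the taller of the two.

Quinn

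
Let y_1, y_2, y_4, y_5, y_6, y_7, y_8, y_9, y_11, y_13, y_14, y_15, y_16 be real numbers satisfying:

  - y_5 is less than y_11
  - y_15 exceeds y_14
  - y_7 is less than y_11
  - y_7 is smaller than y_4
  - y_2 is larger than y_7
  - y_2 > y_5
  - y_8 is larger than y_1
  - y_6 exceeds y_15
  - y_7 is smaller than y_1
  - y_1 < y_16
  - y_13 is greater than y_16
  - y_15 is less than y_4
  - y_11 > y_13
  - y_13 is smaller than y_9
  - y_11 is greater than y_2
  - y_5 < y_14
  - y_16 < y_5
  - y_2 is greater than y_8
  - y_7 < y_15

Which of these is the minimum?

y_1 is not least since y_7 < y_1; y_16 is not least since y_1 < y_16; y_5 is not least since y_16 < y_5; y_8 is not least since y_1 < y_8; y_13 is not least since y_16 < y_13; y_9 is not least since y_13 < y_9; y_14 is not least since y_5 < y_14; y_15 is not least since y_7 < y_15; y_2 is not least since y_8 < y_2; y_6 is not least since y_15 < y_6; y_11 is not least since y_2 < y_11; y_4 is not least since y_15 < y_4.
Only y_7 has nothing below it, so y_7 is the minimum.

y_7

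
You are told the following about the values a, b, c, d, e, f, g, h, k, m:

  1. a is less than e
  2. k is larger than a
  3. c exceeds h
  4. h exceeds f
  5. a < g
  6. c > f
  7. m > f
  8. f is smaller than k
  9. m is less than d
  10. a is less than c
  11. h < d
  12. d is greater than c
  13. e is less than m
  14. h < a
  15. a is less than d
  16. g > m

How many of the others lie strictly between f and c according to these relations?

Chaining upward from f reaches: h, a, e, m, g, k, d.
Chaining downward from c reaches: h, a.
Strictly between f and c are those in both lists: h, a — 2 elements.

2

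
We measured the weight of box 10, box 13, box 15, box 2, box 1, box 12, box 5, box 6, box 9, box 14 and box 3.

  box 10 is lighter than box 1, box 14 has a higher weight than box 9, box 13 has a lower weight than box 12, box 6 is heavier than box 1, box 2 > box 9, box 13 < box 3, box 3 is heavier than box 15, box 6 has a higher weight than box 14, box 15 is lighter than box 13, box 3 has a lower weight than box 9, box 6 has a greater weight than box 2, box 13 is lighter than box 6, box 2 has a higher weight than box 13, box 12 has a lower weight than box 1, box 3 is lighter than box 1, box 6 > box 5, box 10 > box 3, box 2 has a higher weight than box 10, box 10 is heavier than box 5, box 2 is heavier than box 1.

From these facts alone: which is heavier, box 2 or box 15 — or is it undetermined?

Chaining the given relations: box 15 < box 13 < box 3 < box 9 < box 2.
So box 2 is heavier.

box 2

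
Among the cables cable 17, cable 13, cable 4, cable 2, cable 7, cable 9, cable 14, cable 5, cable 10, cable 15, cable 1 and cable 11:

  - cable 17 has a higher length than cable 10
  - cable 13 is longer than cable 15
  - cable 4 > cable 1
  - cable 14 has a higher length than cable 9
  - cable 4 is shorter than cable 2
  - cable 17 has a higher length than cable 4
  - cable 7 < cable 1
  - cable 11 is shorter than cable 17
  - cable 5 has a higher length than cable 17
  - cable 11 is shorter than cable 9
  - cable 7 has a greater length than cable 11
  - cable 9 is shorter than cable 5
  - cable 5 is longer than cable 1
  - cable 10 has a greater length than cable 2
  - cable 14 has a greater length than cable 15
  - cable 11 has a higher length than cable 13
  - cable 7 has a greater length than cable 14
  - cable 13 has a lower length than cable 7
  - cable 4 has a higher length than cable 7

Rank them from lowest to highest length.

Nothing is placed below cable 15, so it is least; from there cable 15 < cable 13; cable 13 < cable 11; cable 11 < cable 9; cable 9 < cable 14; cable 14 < cable 7; cable 7 < cable 1; cable 1 < cable 4; cable 4 < cable 2; cable 2 < cable 10; cable 10 < cable 17; cable 17 < cable 5, each given directly.

cable 15 < cable 13 < cable 11 < cable 9 < cable 14 < cable 7 < cable 1 < cable 4 < cable 2 < cable 10 < cable 17 < cable 5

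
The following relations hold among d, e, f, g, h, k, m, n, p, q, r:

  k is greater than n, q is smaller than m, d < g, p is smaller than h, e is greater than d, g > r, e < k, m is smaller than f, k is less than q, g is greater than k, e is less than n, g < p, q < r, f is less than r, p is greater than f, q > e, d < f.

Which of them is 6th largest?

Chaining the given pairs: d < e < n < k < q < m < f < r < g < p < h.
Counting 6 from the largest end gives m.

m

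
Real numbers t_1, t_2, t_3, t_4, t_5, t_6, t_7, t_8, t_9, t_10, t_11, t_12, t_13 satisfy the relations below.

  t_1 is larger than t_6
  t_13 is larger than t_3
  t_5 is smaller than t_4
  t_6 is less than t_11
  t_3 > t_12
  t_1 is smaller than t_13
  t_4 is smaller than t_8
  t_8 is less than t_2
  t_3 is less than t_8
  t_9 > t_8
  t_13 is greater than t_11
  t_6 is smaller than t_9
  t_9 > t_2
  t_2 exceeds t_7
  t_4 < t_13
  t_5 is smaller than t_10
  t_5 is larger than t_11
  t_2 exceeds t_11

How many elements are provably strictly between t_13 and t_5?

1

The relations place t_5 below t_13. An element lies strictly between them when it is forced above t_5 and also forced below t_13.
Above t_5: {t_4, t_8, t_2, t_10, t_9}. Below t_13: {t_6, t_1, t_12, t_11, t_4, t_3}.
Intersection: {t_4} — 1.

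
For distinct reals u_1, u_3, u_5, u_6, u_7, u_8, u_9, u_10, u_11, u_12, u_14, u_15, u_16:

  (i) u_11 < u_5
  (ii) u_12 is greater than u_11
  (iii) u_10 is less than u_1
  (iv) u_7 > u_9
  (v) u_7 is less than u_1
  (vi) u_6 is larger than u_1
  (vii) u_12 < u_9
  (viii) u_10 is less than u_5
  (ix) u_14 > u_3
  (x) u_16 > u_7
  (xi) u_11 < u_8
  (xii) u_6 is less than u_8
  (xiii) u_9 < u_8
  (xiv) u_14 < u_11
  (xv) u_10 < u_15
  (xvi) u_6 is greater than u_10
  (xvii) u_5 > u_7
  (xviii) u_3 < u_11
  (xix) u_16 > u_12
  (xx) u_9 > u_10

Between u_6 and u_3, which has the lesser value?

u_3

u_3 < u_14 and u_14 < u_11 give u_3 < u_11.
With u_11 < u_12: u_3 < u_14 < u_11 < u_12.
Then u_12 < u_9 extends the chain to u_9.
With u_9 < u_7: u_3 < u_14 < u_11 < u_12 < u_9 < u_7.
With u_7 < u_1: u_3 < u_14 < u_11 < u_12 < u_9 < u_7 < u_1.
With u_1 < u_6: u_3 < u_14 < u_11 < u_12 < u_9 < u_7 < u_1 < u_6.
So u_3 < u_6; u_3 is the smaller of the two.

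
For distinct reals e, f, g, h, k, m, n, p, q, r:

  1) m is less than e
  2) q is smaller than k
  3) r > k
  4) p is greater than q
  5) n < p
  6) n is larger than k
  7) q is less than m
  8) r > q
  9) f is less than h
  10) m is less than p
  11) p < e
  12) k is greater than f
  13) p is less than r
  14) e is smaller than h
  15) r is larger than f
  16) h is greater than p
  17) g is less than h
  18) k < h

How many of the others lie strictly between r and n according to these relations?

Chaining upward from n reaches: p, e, h.
Chaining downward from r reaches: q, f, k, m, p.
Strictly between n and r are those in both lists: p — 1 element.

1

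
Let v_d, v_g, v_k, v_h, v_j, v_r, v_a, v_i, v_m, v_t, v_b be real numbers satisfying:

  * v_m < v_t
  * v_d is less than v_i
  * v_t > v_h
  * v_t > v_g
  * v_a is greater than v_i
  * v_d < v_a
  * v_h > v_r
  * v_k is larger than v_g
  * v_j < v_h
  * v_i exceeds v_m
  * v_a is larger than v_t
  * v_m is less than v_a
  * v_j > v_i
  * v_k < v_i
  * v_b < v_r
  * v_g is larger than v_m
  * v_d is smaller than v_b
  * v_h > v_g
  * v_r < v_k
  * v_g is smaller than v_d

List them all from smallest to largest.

Each adjacent pair is fixed by a given relation: v_m < v_g; v_g < v_d; v_d < v_b; v_b < v_r; v_r < v_k; v_k < v_i; v_i < v_j; v_j < v_h; v_h < v_t; v_t < v_a. Chaining them end to end gives the full order.

v_m < v_g < v_d < v_b < v_r < v_k < v_i < v_j < v_h < v_t < v_a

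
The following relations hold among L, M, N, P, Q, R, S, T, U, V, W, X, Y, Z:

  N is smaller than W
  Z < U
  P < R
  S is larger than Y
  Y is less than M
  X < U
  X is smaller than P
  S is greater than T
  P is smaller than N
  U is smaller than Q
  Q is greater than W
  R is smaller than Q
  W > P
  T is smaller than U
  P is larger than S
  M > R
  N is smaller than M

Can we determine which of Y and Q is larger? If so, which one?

The relevant relations are Y < S; S < P; P < R; R < Q.
Chaining these gives Y < S < P < R < Q.
So Q is larger.

Q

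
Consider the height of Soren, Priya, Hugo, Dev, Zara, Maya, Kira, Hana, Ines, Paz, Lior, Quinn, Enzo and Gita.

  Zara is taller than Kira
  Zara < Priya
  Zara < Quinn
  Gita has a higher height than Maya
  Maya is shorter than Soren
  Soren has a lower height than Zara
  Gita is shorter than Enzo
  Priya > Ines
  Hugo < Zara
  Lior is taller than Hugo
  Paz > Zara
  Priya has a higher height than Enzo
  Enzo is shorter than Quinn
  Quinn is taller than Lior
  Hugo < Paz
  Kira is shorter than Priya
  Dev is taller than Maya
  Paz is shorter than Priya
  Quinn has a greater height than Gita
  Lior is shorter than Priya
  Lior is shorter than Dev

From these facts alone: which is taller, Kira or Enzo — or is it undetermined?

undetermined

Following every chain through Kira: above Kira we get Zara, Paz, Quinn, Priya.
Enzo is not reached, and no chain runs the other way from Enzo to Kira.
So the given relations leave the order of Kira and Enzo undetermined.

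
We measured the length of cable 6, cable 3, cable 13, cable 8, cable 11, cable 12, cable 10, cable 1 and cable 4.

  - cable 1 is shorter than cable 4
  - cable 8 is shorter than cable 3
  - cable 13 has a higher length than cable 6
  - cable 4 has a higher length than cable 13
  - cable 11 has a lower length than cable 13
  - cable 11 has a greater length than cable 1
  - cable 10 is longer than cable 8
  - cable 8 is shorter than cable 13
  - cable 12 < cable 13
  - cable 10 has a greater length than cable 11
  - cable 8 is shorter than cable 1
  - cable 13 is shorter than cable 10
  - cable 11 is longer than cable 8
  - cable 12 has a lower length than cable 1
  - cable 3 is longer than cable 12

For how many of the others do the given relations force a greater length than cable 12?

From cable 12 the given relations immediately reach cable 1, cable 3, cable 13.
From those, cable 11, cable 4, cable 10 — 6 in total.
Nothing else is reachable above cable 12; 6 in all.

6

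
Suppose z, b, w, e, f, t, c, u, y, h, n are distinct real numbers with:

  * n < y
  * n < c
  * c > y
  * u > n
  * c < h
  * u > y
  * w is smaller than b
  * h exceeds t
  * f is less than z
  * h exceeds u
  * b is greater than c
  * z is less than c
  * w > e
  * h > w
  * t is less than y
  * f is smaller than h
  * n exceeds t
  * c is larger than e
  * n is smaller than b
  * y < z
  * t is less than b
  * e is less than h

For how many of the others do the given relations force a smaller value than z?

Directly below z: f, y.
One step further: t, n (4 so far).
Nothing else is reachable below z; 4 in all.

4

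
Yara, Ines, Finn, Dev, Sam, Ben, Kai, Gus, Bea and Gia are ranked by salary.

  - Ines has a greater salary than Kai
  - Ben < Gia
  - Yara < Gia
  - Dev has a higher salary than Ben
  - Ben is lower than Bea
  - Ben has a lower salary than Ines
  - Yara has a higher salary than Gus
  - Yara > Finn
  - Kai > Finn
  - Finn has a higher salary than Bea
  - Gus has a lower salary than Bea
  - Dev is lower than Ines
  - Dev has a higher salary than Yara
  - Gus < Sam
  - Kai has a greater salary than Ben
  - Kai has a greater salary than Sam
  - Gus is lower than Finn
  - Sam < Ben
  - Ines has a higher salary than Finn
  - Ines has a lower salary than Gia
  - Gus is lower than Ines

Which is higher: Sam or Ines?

Sam < Ben < Bea < Finn < Yara < Dev < Ines, by transitivity through Ben, Bea, Finn, Yara, Dev.
So Sam < Ines; Ines is the higher of the two.

Ines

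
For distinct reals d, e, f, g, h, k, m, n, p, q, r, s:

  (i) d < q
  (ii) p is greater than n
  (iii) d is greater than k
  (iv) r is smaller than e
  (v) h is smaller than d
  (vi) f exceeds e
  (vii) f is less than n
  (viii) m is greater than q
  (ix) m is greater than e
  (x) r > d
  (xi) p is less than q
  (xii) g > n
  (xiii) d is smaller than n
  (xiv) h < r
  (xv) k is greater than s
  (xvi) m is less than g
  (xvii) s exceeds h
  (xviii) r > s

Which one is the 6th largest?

Piecing the relations together gives one ordering: h < s < k < d < r < e < f < n < p < q < m < g.
Counting 6 from the largest end gives f.

f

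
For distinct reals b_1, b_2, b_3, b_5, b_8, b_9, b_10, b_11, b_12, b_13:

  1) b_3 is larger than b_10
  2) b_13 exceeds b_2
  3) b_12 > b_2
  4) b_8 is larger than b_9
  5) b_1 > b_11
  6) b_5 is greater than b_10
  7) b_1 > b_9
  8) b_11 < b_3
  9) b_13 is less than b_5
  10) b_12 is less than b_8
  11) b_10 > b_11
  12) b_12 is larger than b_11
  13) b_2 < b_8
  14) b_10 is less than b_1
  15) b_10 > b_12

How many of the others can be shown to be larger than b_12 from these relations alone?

From b_12 the given relations immediately reach b_10, b_8.
From those, b_5, b_3, b_1 — 5 in total.
Nothing else is reachable above b_12; 5 in all.

5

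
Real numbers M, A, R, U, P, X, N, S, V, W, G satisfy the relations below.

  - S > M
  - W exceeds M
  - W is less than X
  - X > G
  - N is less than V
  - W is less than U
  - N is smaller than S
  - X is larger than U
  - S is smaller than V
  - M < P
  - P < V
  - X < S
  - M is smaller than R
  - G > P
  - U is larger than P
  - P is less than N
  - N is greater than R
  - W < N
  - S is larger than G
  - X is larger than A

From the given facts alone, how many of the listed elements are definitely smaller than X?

6

The elements the relations force below X are M, A, W, P, G, U — no chain reaches any other.
That is 6.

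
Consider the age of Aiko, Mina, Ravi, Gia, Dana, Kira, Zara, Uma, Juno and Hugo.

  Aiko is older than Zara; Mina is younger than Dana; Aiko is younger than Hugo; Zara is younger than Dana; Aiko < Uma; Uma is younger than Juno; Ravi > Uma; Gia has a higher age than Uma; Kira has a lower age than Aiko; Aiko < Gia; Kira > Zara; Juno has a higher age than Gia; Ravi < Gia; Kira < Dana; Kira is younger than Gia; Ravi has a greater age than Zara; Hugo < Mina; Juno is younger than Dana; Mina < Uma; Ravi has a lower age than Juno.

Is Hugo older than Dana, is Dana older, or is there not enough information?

Hugo < Mina and Mina < Uma give Hugo < Uma.
With Uma < Ravi: Hugo < Mina < Uma < Ravi.
With Ravi < Gia: Hugo < Mina < Uma < Ravi < Gia.
With Gia < Juno: Hugo < Mina < Uma < Ravi < Gia < Juno.
With Juno < Dana: Hugo < Mina < Uma < Ravi < Gia < Juno < Dana.
So Dana is older.

Dana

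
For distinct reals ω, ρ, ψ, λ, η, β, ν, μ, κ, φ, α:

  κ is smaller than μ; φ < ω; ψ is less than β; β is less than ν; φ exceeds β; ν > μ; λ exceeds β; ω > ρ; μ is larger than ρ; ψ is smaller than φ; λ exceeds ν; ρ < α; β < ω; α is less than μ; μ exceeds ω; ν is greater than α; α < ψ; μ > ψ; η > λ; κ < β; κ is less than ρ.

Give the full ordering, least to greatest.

κ < ρ < α < ψ < β < φ < ω < μ < ν < λ < η

The consecutive links are each given: κ < ρ; ρ < α; α < ψ; ψ < β; β < φ; φ < ω; ω < μ; μ < ν; ν < λ; λ < η.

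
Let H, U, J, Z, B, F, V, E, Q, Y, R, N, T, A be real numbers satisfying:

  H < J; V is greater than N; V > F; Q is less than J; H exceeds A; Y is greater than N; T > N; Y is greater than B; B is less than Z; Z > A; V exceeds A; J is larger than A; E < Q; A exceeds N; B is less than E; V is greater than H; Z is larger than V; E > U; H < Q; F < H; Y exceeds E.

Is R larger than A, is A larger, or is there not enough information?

undetermined

Following every chain through R: nothing is chained to R.
A is not reached, and no chain runs the other way from A to R.
So the given relations leave the order of R and A undetermined.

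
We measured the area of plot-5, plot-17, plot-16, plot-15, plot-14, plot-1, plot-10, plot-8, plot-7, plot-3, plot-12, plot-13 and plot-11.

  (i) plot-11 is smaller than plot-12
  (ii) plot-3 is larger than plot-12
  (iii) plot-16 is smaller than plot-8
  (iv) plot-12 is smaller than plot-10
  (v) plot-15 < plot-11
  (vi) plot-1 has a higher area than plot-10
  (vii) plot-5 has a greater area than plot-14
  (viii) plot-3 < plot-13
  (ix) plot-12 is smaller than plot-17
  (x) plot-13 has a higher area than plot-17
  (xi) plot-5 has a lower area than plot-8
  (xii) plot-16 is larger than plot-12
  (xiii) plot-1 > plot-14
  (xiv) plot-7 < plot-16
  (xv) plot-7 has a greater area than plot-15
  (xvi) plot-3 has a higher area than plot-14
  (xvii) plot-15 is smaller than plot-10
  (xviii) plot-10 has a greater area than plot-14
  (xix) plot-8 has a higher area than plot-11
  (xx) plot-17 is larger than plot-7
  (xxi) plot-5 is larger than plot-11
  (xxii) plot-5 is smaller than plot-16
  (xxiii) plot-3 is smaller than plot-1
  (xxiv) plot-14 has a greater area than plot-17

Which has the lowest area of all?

plot-7 is not least since plot-15 < plot-7; plot-11 is not least since plot-15 < plot-11; plot-12 is not least since plot-11 < plot-12; plot-17 is not least since plot-12 < plot-17; plot-14 is not least since plot-17 < plot-14; plot-3 is not least since plot-14 < plot-3; plot-5 is not least since plot-14 < plot-5; plot-16 is not least since plot-7 < plot-16; plot-10 is not least since plot-12 < plot-10; plot-1 is not least since plot-14 < plot-1; plot-8 is not least since plot-11 < plot-8; plot-13 is not least since plot-3 < plot-13.
Only plot-15 has nothing below it, so plot-15 is the lowest area.

plot-15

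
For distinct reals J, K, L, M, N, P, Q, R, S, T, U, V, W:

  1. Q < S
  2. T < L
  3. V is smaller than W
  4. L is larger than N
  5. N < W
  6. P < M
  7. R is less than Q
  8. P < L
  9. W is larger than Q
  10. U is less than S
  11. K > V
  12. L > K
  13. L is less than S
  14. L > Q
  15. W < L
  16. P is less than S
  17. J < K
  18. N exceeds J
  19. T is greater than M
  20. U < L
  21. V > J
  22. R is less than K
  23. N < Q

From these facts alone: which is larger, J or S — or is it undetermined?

S

J < V and V < K give J < K.
With K < L: J < V < K < L.
With L < S: J < V < K < L < S.
So S is larger.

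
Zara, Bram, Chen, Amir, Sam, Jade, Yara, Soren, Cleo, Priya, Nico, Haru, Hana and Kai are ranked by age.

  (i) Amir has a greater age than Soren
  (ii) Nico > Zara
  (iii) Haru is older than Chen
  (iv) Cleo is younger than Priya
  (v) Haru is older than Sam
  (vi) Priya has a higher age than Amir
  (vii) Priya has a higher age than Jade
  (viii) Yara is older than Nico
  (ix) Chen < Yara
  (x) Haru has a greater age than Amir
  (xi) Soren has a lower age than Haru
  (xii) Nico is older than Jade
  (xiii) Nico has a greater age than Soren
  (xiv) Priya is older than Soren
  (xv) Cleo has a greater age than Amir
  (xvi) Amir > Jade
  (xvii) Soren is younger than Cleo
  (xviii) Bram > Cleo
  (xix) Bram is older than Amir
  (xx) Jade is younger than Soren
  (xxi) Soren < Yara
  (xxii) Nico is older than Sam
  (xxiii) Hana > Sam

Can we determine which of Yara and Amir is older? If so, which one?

undetermined

Following every chain through Amir: above Amir we get Cleo, Haru, Bram, Priya; below Amir we get Jade, Soren.
Yara is not reached, and no chain runs the other way from Yara to Amir.
So the given relations leave the order of Amir and Yara undetermined.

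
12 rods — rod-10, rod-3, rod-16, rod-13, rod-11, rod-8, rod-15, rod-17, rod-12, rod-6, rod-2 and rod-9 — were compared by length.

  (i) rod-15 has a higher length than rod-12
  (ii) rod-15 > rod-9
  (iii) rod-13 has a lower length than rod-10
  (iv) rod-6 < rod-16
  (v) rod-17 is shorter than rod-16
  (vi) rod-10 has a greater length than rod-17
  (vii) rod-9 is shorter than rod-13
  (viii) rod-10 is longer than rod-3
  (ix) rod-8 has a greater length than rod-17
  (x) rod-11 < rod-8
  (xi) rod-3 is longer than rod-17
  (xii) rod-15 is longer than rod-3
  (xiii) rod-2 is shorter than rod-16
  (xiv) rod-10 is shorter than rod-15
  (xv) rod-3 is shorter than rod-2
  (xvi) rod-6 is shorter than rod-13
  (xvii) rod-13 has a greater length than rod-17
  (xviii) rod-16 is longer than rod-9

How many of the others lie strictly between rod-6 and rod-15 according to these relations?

The relations place rod-6 below rod-15. An element lies strictly between them when it is forced above rod-6 and also forced below rod-15.
Above rod-6: {rod-13, rod-10, rod-16}. Below rod-15: {rod-17, rod-9, rod-3, rod-12, rod-13, rod-10}.
Intersection: {rod-13, rod-10} — 2.

2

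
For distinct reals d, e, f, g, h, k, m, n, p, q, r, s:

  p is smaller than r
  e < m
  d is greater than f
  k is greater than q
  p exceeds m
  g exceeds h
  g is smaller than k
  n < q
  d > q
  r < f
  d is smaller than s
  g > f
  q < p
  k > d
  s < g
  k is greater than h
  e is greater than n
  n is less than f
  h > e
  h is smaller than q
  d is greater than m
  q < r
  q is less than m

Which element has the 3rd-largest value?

Piecing the relations together gives one ordering: n < e < h < q < m < p < r < f < d < s < g < k.
The 3rd largest is s.

s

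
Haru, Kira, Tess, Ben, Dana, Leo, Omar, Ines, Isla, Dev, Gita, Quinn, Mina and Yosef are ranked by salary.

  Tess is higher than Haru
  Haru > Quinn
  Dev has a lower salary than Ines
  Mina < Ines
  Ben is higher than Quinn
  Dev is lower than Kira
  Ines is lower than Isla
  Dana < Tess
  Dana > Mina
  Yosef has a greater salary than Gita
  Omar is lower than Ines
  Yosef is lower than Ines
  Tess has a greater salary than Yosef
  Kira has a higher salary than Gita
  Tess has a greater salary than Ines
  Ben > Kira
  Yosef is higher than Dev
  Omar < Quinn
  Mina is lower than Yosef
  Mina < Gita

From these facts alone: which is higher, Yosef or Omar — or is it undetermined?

undetermined

Following every chain through Omar: above Omar we get Quinn, Ines, Haru, Isla, Ben, Tess.
Yosef is not reached, and no chain runs the other way from Yosef to Omar.
So the given relations leave the order of Omar and Yosef undetermined.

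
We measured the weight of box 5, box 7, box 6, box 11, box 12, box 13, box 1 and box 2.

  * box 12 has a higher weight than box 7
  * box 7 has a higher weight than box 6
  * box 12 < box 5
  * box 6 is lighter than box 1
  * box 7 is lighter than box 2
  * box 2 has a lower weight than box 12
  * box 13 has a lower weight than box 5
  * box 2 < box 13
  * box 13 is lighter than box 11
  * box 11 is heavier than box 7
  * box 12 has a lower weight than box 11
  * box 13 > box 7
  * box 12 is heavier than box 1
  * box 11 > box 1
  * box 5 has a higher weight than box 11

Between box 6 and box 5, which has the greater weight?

The relevant relations are box 6 < box 7; box 7 < box 2; box 2 < box 13; box 13 < box 11; box 11 < box 5.
Together: box 6 < box 7 < box 2 < box 13 < box 11 < box 5.
So box 6 < box 5; box 5 is the heavier of the two.

box 5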